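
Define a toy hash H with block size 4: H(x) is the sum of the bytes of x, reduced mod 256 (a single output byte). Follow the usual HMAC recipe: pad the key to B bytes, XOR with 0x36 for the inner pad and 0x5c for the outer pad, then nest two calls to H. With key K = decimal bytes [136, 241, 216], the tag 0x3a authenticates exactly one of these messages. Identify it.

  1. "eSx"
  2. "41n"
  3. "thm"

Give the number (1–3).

1

Key decimal bytes [136, 241, 216] = 88 f1 d8 is 3 bytes ≤ B = 4; zero-pad to 4 bytes: K' = 88 f1 d8 00.
K' ⊕ ipad = be c7 ee 36; K' ⊕ opad = d4 ad 84 5c.
m1: inner = H(be c7 ee 36 65 53 78) = d9; tag = H(d4 ad 84 5c d9) = 3a ← matches
m2: inner = H(be c7 ee 36 34 31 6e) = 7c; tag = H(d4 ad 84 5c 7c) = dd
m3: inner = H(be c7 ee 36 74 68 6d) = f2; tag = H(d4 ad 84 5c f2) = 53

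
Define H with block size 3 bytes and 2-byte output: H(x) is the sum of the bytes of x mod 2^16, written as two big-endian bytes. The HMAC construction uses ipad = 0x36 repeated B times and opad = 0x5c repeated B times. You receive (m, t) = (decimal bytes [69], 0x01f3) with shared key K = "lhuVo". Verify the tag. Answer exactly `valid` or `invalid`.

valid

Key "lhuVo" = 6c 68 75 56 6f is 5 bytes > B = 3, so hash it first: H(key) = 02 0e, then zero-pad to 3 bytes: K' = 02 0e 00.
K' ⊕ ipad = 34 38 36; K' ⊕ opad = 5e 52 5c.
Inner hash: sum = 52+56+54+69 = 231 → 00 e7.
Outer hash (recomputed tag): sum = 94+82+92+0+231 = 499 → 01 f3.
Recomputed tag = 01f3; claimed = 01f3 → match.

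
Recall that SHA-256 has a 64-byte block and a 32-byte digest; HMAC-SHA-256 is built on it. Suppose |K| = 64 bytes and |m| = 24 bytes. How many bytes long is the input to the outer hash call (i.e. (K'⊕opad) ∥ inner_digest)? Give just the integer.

Key is 64 ≤ 64 bytes, zero-padded: |K'| = 64.
Outer input = (K'⊕opad) ∥ H(inner) → 64 + 32 = 96 bytes.

96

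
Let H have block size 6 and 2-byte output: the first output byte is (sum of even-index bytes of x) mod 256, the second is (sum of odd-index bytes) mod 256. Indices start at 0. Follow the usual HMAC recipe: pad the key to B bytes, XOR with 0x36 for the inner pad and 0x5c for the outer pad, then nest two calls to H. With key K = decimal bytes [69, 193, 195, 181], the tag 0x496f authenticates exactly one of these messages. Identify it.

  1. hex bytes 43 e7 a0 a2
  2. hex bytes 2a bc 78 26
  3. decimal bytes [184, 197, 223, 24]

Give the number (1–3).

3

Key decimal bytes [69, 193, 195, 181] = 45 c1 c3 b5 is 4 bytes ≤ B = 6; zero-pad to 6 bytes: K' = 45 c1 c3 b5 00 00.
K' ⊕ ipad = 73 f7 f5 83 36 36; K' ⊕ opad = 19 9d 9f e9 5c 5c.
m1: inner = H(73 f7 f5 83 36 36 43 e7 a0 a2) = 81 39; tag = H(19 9d 9f e9 5c 5c 81 39) = 951b
m2: inner = H(73 f7 f5 83 36 36 2a bc 78 26) = 40 92; tag = H(19 9d 9f e9 5c 5c 40 92) = 5474
m3: inner = H(73 f7 f5 83 36 36 b8 c5 df 18) = 35 8d; tag = H(19 9d 9f e9 5c 5c 35 8d) = 496f ← matches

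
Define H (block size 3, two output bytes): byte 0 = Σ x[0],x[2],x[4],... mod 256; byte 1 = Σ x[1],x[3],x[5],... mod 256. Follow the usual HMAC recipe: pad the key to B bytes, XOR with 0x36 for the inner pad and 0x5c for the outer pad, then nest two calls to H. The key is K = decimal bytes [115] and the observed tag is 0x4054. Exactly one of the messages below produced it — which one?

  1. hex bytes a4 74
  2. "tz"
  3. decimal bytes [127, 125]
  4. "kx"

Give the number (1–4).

Key decimal bytes [115] = 73 is 1 byte ≤ B = 3; zero-pad to 3 bytes: K' = 73 00 00.
K' ⊕ ipad = 45 36 36; K' ⊕ opad = 2f 5c 5c.
m1: inner = H(45 36 36 a4 74) = ef da; tag = H(2f 5c 5c ef da) = 654b
m2: inner = H(45 36 36 74 7a) = f5 aa; tag = H(2f 5c 5c f5 aa) = 3551
m3: inner = H(45 36 36 7f 7d) = f8 b5; tag = H(2f 5c 5c f8 b5) = 4054 ← matches
m4: inner = H(45 36 36 6b 78) = f3 a1; tag = H(2f 5c 5c f3 a1) = 2c4f

3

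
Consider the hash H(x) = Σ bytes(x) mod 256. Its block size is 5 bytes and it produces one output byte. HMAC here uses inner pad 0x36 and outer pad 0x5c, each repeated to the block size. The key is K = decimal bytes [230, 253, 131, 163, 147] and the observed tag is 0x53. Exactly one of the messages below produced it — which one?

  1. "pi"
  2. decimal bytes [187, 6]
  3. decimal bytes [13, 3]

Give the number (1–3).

2

Key decimal bytes [230, 253, 131, 163, 147] = e6 fd 83 a3 93 is exactly B = 5 bytes: K' = e6 fd 83 a3 93.
K' ⊕ ipad = d0 cb b5 95 a5; K' ⊕ opad = ba a1 df ff cf.
m1: inner = H(d0 cb b5 95 a5 70 69) = 63; tag = H(ba a1 df ff cf 63) = 6b
m2: inner = H(d0 cb b5 95 a5 bb 06) = 4b; tag = H(ba a1 df ff cf 4b) = 53 ← matches
m3: inner = H(d0 cb b5 95 a5 0d 03) = 9a; tag = H(ba a1 df ff cf 9a) = a2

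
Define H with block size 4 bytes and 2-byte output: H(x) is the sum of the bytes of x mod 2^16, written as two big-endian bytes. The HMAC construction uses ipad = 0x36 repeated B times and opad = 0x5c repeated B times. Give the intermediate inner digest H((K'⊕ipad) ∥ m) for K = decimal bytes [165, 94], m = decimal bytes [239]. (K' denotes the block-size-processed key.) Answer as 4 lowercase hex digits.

0256

Key decimal bytes [165, 94] = a5 5e is 2 bytes ≤ B = 4; zero-pad to 4 bytes: K' = a5 5e 00 00.
K' ⊕ ipad = 93 68 36 36.
Inner input = 93 68 36 36 ∥ ef.
Inner hash: sum = 147+104+54+54+239 = 598 → 02 56.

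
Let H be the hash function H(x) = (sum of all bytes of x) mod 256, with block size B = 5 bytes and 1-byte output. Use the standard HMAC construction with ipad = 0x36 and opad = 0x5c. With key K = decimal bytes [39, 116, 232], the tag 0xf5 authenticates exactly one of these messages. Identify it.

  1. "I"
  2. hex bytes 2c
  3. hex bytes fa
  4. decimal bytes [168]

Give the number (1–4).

Key decimal bytes [39, 116, 232] = 27 74 e8 is 3 bytes ≤ B = 5; zero-pad to 5 bytes: K' = 27 74 e8 00 00.
K' ⊕ ipad = 11 42 de 36 36; K' ⊕ opad = 7b 28 b4 5c 5c.
m1: inner = H(11 42 de 36 36 49) = e6; tag = H(7b 28 b4 5c 5c e6) = f5 ← matches
m2: inner = H(11 42 de 36 36 2c) = c9; tag = H(7b 28 b4 5c 5c c9) = d8
m3: inner = H(11 42 de 36 36 fa) = 97; tag = H(7b 28 b4 5c 5c 97) = a6
m4: inner = H(11 42 de 36 36 a8) = 45; tag = H(7b 28 b4 5c 5c 45) = 54

1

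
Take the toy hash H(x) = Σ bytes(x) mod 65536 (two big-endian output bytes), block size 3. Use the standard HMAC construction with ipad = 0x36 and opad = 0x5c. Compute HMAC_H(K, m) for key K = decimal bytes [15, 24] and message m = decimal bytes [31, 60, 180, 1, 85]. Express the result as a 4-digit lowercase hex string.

Key decimal bytes [15, 24] = 0f 18 is 2 bytes ≤ B = 3; zero-pad to 3 bytes: K' = 0f 18 00.
K' ⊕ ipad = 39 2e 36.  K' ⊕ opad = 53 44 5c.
Inner input = (K'⊕ipad) ∥ m = 39 2e 36 ∥ 1f 3c b4 01 55.
Inner hash: sum = 57+46+54+31+60+180+1+85 = 514 → 02 02.
Outer input = (K'⊕opad) ∥ inner = 53 44 5c ∥ 02 02.
Outer hash (tag): sum = 83+68+92+2+2 = 247 → 00 f7.

00f7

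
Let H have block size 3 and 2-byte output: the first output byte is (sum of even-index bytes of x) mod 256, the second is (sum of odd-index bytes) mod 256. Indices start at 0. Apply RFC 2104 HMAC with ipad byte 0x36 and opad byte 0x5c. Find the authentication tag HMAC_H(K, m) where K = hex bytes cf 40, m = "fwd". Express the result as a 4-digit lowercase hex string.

Key hex bytes cf 40 is 2 bytes ≤ B = 3; zero-pad to 3 bytes: K' = cf 40 00.
K' ⊕ ipad = f9 76 36.  K' ⊕ opad = 93 1c 5c.
Inner input = (K'⊕ipad) ∥ m = f9 76 36 ∥ 66 77 64.
Inner hash: even-index sum = 422 mod 256 = 166; odd-index sum = 320 mod 256 = 64 → a6 40.
Outer input = (K'⊕opad) ∥ inner = 93 1c 5c ∥ a6 40.
Outer hash (tag): even-index sum = 303 mod 256 = 47; odd-index sum = 194 mod 256 = 194 → 2f c2.

2fc2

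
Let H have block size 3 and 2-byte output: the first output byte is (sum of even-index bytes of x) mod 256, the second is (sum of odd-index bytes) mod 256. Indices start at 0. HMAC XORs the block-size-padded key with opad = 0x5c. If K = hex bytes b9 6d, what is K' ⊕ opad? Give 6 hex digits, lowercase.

Key hex bytes b9 6d is 2 bytes ≤ B = 3; zero-pad to 3 bytes: K' = b9 6d 00.
XOR each byte with 0x5c: b9⊕5c=e5, 6d⊕5c=31, 00⊕5c=5c.

e5315c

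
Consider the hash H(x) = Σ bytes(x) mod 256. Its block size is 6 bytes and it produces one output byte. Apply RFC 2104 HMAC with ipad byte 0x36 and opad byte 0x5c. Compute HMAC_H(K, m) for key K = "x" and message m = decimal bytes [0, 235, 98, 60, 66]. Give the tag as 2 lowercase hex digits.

17

Key "x" = 78 is 1 byte ≤ B = 6; zero-pad to 6 bytes: K' = 78 00 00 00 00 00.
K' ⊕ ipad = 4e 36 36 36 36 36.  K' ⊕ opad = 24 5c 5c 5c 5c 5c.
Inner input = (K'⊕ipad) ∥ m = 4e 36 36 36 36 36 ∥ 00 eb 62 3c 42.
Inner hash: sum = 78+54+54+54+54+54+0+235+98+60+66 = 807; mod 256 = 39 → 27.
Outer input = (K'⊕opad) ∥ inner = 24 5c 5c 5c 5c 5c ∥ 27.
Outer hash (tag): sum = 36+92+92+92+92+92+39 = 535; mod 256 = 23 → 17.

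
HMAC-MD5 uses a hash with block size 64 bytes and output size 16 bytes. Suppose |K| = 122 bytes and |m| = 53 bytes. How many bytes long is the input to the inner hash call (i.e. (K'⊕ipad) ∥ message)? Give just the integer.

117

Key is 122 > 64 bytes, so it is hashed to 16 bytes then zero-padded to 64: |K'| = 64.
Inner input = (K'⊕ipad) ∥ m → 64 + 53 = 117 bytes.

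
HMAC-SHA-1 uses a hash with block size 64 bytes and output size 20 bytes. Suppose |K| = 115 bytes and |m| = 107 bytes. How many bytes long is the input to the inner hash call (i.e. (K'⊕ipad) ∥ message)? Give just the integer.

Key is 115 > 64 bytes, so it is hashed to 20 bytes then zero-padded to 64: |K'| = 64.
Inner input = (K'⊕ipad) ∥ m → 64 + 107 = 171 bytes.

171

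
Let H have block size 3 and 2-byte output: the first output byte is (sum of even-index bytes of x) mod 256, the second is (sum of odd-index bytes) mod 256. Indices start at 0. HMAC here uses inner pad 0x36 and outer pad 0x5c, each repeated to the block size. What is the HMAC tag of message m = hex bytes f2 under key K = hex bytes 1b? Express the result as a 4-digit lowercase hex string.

Key hex bytes 1b is 1 byte ≤ B = 3; zero-pad to 3 bytes: K' = 1b 00 00.
K' ⊕ ipad = 2d 36 36.  K' ⊕ opad = 47 5c 5c.
Inner input = (K'⊕ipad) ∥ m = 2d 36 36 ∥ f2.
Inner hash: even-index sum = 99 mod 256 = 99; odd-index sum = 296 mod 256 = 40 → 63 28.
Outer input = (K'⊕opad) ∥ inner = 47 5c 5c ∥ 63 28.
Outer hash (tag): even-index sum = 203 mod 256 = 203; odd-index sum = 191 mod 256 = 191 → cb bf.

cbbf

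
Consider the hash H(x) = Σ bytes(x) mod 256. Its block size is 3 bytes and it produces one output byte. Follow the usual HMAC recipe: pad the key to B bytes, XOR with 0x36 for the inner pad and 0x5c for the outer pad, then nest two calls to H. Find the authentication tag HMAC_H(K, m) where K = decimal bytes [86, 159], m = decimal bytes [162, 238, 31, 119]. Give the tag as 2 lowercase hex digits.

8e

Key decimal bytes [86, 159] = 56 9f is 2 bytes ≤ B = 3; zero-pad to 3 bytes: K' = 56 9f 00.
K' ⊕ ipad = 60 a9 36.  K' ⊕ opad = 0a c3 5c.
Inner input = (K'⊕ipad) ∥ m = 60 a9 36 ∥ a2 ee 1f 77.
Inner hash: sum = 96+169+54+162+238+31+119 = 869; mod 256 = 101 → 65.
Outer input = (K'⊕opad) ∥ inner = 0a c3 5c ∥ 65.
Outer hash (tag): sum = 10+195+92+101 = 398; mod 256 = 142 → 8e.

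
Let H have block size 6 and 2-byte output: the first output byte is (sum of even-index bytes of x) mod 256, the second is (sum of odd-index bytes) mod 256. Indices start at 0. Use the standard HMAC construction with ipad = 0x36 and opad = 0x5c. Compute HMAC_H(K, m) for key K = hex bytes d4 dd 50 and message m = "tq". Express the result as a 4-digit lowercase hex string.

Key hex bytes d4 dd 50 is 3 bytes ≤ B = 6; zero-pad to 6 bytes: K' = d4 dd 50 00 00 00.
K' ⊕ ipad = e2 eb 66 36 36 36.  K' ⊕ opad = 88 81 0c 5c 5c 5c.
Inner input = (K'⊕ipad) ∥ m = e2 eb 66 36 36 36 ∥ 74 71.
Inner hash: even-index sum = 498 mod 256 = 242; odd-index sum = 456 mod 256 = 200 → f2 c8.
Outer input = (K'⊕opad) ∥ inner = 88 81 0c 5c 5c 5c ∥ f2 c8.
Outer hash (tag): even-index sum = 482 mod 256 = 226; odd-index sum = 513 mod 256 = 1 → e2 01.

e201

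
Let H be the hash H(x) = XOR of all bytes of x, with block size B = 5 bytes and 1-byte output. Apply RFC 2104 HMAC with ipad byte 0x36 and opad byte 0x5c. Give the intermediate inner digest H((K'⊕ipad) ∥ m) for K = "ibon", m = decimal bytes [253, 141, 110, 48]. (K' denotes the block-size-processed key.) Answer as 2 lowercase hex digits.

Key "ibon" = 69 62 6f 6e is 4 bytes ≤ B = 5; zero-pad to 5 bytes: K' = 69 62 6f 6e 00.
K' ⊕ ipad = 5f 54 59 58 36.
Inner input = 5f 54 59 58 36 ∥ fd 8d 6e 30.
Inner hash: XOR 5f⊕54⊕59⊕58⊕36⊕fd⊕8d⊕6e⊕30 = 12.

12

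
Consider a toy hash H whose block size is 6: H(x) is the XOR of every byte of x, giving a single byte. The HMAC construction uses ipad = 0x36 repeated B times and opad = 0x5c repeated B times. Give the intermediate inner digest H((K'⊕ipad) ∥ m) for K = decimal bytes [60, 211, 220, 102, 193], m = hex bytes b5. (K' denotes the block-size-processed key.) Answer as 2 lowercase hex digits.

21

Key decimal bytes [60, 211, 220, 102, 193] = 3c d3 dc 66 c1 is 5 bytes ≤ B = 6; zero-pad to 6 bytes: K' = 3c d3 dc 66 c1 00.
K' ⊕ ipad = 0a e5 ea 50 f7 36.
Inner input = 0a e5 ea 50 f7 36 ∥ b5.
Inner hash: XOR 0a⊕e5⊕ea⊕50⊕f7⊕36⊕b5 = 21.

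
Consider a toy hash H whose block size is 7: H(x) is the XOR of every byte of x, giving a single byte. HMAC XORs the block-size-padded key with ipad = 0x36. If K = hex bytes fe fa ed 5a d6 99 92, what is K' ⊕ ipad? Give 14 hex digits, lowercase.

Key hex bytes fe fa ed 5a d6 99 92 is exactly B = 7 bytes: K' = fe fa ed 5a d6 99 92.
XOR each byte with 0x36: fe⊕36=c8, fa⊕36=cc, ed⊕36=db, 5a⊕36=6c, d6⊕36=e0, 99⊕36=af, 92⊕36=a4.

c8ccdb6ce0afa4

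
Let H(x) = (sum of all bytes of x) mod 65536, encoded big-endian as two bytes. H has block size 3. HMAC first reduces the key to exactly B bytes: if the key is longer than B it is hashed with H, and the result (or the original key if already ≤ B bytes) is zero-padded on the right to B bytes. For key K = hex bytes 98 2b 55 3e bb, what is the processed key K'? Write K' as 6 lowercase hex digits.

021100

|K| = 5 > B = 3, so first hash the key.
H(K): sum = 152+43+85+62+187 = 529 → 02 11.
Zero-pad H(K) = 02 11 to 3 bytes: K' = 02 11 00.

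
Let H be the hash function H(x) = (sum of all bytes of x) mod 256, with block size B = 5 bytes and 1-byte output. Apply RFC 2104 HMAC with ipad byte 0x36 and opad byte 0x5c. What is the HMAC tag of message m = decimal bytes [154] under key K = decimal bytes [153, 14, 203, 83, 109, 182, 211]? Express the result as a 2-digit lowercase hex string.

56

Key decimal bytes [153, 14, 203, 83, 109, 182, 211] = 99 0e cb 53 6d b6 d3 is 7 bytes > B = 5, so hash it first: H(key) = bb, then zero-pad to 5 bytes: K' = bb 00 00 00 00.
K' ⊕ ipad = 8d 36 36 36 36.  K' ⊕ opad = e7 5c 5c 5c 5c.
Inner input = (K'⊕ipad) ∥ m = 8d 36 36 36 36 ∥ 9a.
Inner hash: sum = 141+54+54+54+54+154 = 511; mod 256 = 255 → ff.
Outer input = (K'⊕opad) ∥ inner = e7 5c 5c 5c 5c ∥ ff.
Outer hash (tag): sum = 231+92+92+92+92+255 = 854; mod 256 = 86 → 56.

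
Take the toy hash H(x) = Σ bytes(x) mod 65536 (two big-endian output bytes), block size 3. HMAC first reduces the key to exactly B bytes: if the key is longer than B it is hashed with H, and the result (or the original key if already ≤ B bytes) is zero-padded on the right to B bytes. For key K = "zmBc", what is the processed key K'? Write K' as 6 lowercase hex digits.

018c00

|K| = 4 > B = 3, so first hash the key.
H(K): sum = 122+109+66+99 = 396 → 01 8c.
Zero-pad H(K) = 01 8c to 3 bytes: K' = 01 8c 00.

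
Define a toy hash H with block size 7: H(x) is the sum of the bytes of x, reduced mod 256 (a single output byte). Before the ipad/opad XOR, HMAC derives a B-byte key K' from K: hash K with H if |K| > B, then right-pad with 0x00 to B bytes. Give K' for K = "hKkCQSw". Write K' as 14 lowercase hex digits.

Key "hKkCQSw" = 68 4b 6b 43 51 53 77 is exactly B = 7 bytes: K' = 68 4b 6b 43 51 53 77.

684b6b43515377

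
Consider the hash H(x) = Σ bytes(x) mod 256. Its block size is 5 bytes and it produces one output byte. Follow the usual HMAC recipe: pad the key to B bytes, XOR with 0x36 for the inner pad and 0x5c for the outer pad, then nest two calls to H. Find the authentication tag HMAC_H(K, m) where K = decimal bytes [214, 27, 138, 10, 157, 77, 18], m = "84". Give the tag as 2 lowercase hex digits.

Key decimal bytes [214, 27, 138, 10, 157, 77, 18] = d6 1b 8a 0a 9d 4d 12 is 7 bytes > B = 5, so hash it first: H(key) = 81, then zero-pad to 5 bytes: K' = 81 00 00 00 00.
K' ⊕ ipad = b7 36 36 36 36.  K' ⊕ opad = dd 5c 5c 5c 5c.
Inner input = (K'⊕ipad) ∥ m = b7 36 36 36 36 ∥ 38 34.
Inner hash: sum = 183+54+54+54+54+56+52 = 507; mod 256 = 251 → fb.
Outer input = (K'⊕opad) ∥ inner = dd 5c 5c 5c 5c ∥ fb.
Outer hash (tag): sum = 221+92+92+92+92+251 = 840; mod 256 = 72 → 48.

48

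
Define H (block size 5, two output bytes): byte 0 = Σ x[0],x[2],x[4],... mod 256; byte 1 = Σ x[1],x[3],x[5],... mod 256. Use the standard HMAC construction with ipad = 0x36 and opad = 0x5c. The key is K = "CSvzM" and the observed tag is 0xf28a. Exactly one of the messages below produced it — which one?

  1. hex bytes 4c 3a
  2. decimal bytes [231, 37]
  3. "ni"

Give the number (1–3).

2

Key "CSvzM" = 43 53 76 7a 4d is exactly B = 5 bytes: K' = 43 53 76 7a 4d.
K' ⊕ ipad = 75 65 40 4c 7b; K' ⊕ opad = 1f 0f 2a 26 11.
m1: inner = H(75 65 40 4c 7b 4c 3a) = 6a fd; tag = H(1f 0f 2a 26 11 6a fd) = 579f
m2: inner = H(75 65 40 4c 7b e7 25) = 55 98; tag = H(1f 0f 2a 26 11 55 98) = f28a ← matches
m3: inner = H(75 65 40 4c 7b 6e 69) = 99 1f; tag = H(1f 0f 2a 26 11 99 1f) = 79ce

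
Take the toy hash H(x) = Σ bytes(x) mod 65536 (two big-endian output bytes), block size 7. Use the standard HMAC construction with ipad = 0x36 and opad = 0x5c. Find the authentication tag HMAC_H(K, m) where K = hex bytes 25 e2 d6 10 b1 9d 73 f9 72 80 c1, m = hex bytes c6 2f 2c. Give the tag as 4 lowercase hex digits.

Key hex bytes 25 e2 d6 10 b1 9d 73 f9 72 80 c1 is 11 bytes > B = 7, so hash it first: H(key) = 06 5a, then zero-pad to 7 bytes: K' = 06 5a 00 00 00 00 00.
K' ⊕ ipad = 30 6c 36 36 36 36 36.  K' ⊕ opad = 5a 06 5c 5c 5c 5c 5c.
Inner input = (K'⊕ipad) ∥ m = 30 6c 36 36 36 36 36 ∥ c6 2f 2c.
Inner hash: sum = 48+108+54+54+54+54+54+198+47+44 = 715 → 02 cb.
Outer input = (K'⊕opad) ∥ inner = 5a 06 5c 5c 5c 5c 5c ∥ 02 cb.
Outer hash (tag): sum = 90+6+92+92+92+92+92+2+203 = 761 → 02 f9.

02f9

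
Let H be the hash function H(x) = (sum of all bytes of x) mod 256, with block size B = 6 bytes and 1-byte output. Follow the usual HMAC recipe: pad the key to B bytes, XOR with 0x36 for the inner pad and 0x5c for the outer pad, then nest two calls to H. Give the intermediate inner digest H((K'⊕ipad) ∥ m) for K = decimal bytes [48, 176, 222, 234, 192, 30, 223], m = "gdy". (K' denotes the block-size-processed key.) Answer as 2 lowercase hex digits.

a5

Key decimal bytes [48, 176, 222, 234, 192, 30, 223] = 30 b0 de ea c0 1e df is 7 bytes > B = 6, so hash it first: H(key) = 65, then zero-pad to 6 bytes: K' = 65 00 00 00 00 00.
K' ⊕ ipad = 53 36 36 36 36 36.
Inner input = 53 36 36 36 36 36 ∥ 67 64 79.
Inner hash: sum = 83+54+54+54+54+54+103+100+121 = 677; mod 256 = 165 → a5.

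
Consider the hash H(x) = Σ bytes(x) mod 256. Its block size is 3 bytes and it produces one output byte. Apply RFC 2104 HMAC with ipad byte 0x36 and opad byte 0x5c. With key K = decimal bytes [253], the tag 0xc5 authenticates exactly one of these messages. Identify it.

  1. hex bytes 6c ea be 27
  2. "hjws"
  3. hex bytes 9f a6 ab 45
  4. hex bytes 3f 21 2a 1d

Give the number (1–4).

Key decimal bytes [253] = fd is 1 byte ≤ B = 3; zero-pad to 3 bytes: K' = fd 00 00.
K' ⊕ ipad = cb 36 36; K' ⊕ opad = a1 5c 5c.
m1: inner = H(cb 36 36 6c ea be 27) = 72; tag = H(a1 5c 5c 72) = cb
m2: inner = H(cb 36 36 68 6a 77 73) = f3; tag = H(a1 5c 5c f3) = 4c
m3: inner = H(cb 36 36 9f a6 ab 45) = 6c; tag = H(a1 5c 5c 6c) = c5 ← matches
m4: inner = H(cb 36 36 3f 21 2a 1d) = de; tag = H(a1 5c 5c de) = 37

3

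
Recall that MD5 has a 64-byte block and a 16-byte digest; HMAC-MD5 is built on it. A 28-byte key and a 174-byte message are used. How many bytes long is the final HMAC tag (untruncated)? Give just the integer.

The tag is one MD5 digest: 16 bytes.

16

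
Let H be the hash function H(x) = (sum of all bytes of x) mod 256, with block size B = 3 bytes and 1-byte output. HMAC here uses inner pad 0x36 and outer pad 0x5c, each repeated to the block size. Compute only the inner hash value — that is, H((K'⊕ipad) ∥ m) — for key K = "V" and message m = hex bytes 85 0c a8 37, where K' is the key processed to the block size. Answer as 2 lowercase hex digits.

3c

Key "V" = 56 is 1 byte ≤ B = 3; zero-pad to 3 bytes: K' = 56 00 00.
K' ⊕ ipad = 60 36 36.
Inner input = 60 36 36 ∥ 85 0c a8 37.
Inner hash: sum = 96+54+54+133+12+168+55 = 572; mod 256 = 60 → 3c.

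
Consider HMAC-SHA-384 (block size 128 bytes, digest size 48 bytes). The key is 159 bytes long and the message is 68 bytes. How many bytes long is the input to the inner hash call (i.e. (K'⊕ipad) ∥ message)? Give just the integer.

196

Key is 159 > 128 bytes, so it is hashed to 48 bytes then zero-padded to 128: |K'| = 128.
Inner input = (K'⊕ipad) ∥ m → 128 + 68 = 196 bytes.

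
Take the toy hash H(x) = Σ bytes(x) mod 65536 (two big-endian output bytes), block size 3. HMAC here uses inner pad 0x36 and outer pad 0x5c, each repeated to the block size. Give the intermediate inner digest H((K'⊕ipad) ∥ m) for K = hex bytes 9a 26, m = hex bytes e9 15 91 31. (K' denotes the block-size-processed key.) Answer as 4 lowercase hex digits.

Key hex bytes 9a 26 is 2 bytes ≤ B = 3; zero-pad to 3 bytes: K' = 9a 26 00.
K' ⊕ ipad = ac 10 36.
Inner input = ac 10 36 ∥ e9 15 91 31.
Inner hash: sum = 172+16+54+233+21+145+49 = 690 → 02 b2.

02b2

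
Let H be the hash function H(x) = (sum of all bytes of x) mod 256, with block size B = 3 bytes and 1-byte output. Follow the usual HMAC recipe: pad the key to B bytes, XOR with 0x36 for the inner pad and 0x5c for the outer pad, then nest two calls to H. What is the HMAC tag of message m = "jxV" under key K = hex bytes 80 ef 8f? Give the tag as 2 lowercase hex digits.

e2

Key hex bytes 80 ef 8f is exactly B = 3 bytes: K' = 80 ef 8f.
K' ⊕ ipad = b6 d9 b9.  K' ⊕ opad = dc b3 d3.
Inner input = (K'⊕ipad) ∥ m = b6 d9 b9 ∥ 6a 78 56.
Inner hash: sum = 182+217+185+106+120+86 = 896; mod 256 = 128 → 80.
Outer input = (K'⊕opad) ∥ inner = dc b3 d3 ∥ 80.
Outer hash (tag): sum = 220+179+211+128 = 738; mod 256 = 226 → e2.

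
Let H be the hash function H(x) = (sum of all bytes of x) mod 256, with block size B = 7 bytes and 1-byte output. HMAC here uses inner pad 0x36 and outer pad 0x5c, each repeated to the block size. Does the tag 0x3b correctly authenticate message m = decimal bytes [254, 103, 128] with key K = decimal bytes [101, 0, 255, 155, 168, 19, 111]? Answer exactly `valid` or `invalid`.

invalid

Key decimal bytes [101, 0, 255, 155, 168, 19, 111] = 65 00 ff 9b a8 13 6f is exactly B = 7 bytes: K' = 65 00 ff 9b a8 13 6f.
K' ⊕ ipad = 53 36 c9 ad 9e 25 59; K' ⊕ opad = 39 5c a3 c7 f4 4f 33.
Inner hash: sum = 83+54+201+173+158+37+89+254+103+128 = 1280; mod 256 = 0 → 00.
Outer hash (recomputed tag): sum = 57+92+163+199+244+79+51+0 = 885; mod 256 = 117 → 75.
Recomputed tag = 75; claimed = 3b → mismatch.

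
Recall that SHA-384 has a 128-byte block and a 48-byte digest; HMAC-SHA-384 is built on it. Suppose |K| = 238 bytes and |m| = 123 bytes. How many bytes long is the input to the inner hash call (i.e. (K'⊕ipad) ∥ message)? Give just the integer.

251

Key is 238 > 128 bytes, so it is hashed to 48 bytes then zero-padded to 128: |K'| = 128.
Inner input = (K'⊕ipad) ∥ m → 128 + 123 = 251 bytes.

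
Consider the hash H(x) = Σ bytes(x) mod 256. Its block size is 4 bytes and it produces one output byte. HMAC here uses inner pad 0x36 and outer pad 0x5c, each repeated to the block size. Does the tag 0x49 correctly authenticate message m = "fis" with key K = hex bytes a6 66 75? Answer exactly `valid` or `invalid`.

invalid

Key hex bytes a6 66 75 is 3 bytes ≤ B = 4; zero-pad to 4 bytes: K' = a6 66 75 00.
K' ⊕ ipad = 90 50 43 36; K' ⊕ opad = fa 3a 29 5c.
Inner hash: sum = 144+80+67+54+102+105+115 = 667; mod 256 = 155 → 9b.
Outer hash (recomputed tag): sum = 250+58+41+92+155 = 596; mod 256 = 84 → 54.
Recomputed tag = 54; claimed = 49 → mismatch.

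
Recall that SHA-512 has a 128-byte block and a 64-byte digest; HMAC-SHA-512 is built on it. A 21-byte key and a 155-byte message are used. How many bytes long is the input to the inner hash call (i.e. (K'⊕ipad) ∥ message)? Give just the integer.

Key is 21 ≤ 128 bytes, zero-padded: |K'| = 128.
Inner input = (K'⊕ipad) ∥ m → 128 + 155 = 283 bytes.

283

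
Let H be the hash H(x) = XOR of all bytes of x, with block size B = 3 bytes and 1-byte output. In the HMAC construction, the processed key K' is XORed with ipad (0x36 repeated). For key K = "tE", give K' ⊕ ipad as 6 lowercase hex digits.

Key "tE" = 74 45 is 2 bytes ≤ B = 3; zero-pad to 3 bytes: K' = 74 45 00.
XOR each byte with 0x36: 74⊕36=42, 45⊕36=73, 00⊕36=36.

427336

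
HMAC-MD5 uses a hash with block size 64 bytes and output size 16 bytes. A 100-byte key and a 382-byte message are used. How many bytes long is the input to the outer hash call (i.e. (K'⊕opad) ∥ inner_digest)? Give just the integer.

Key is 100 > 64 bytes, so it is hashed to 16 bytes then zero-padded to 64: |K'| = 64.
Outer input = (K'⊕opad) ∥ H(inner) → 64 + 16 = 80 bytes.

80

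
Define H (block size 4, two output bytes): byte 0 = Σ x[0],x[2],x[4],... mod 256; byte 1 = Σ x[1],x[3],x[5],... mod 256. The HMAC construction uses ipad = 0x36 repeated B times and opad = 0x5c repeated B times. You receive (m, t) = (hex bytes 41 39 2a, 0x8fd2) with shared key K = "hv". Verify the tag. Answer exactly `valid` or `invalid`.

invalid

Key "hv" = 68 76 is 2 bytes ≤ B = 4; zero-pad to 4 bytes: K' = 68 76 00 00.
K' ⊕ ipad = 5e 40 36 36; K' ⊕ opad = 34 2a 5c 5c.
Inner hash: even-index sum = 255 mod 256 = 255; odd-index sum = 175 mod 256 = 175 → ff af.
Outer hash (recomputed tag): even-index sum = 399 mod 256 = 143; odd-index sum = 309 mod 256 = 53 → 8f 35.
Recomputed tag = 8f35; claimed = 8fd2 → mismatch.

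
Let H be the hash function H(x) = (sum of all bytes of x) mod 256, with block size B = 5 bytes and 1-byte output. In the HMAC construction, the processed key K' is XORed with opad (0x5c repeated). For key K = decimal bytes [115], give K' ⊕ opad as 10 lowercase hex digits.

2f5c5c5c5c

Key decimal bytes [115] = 73 is 1 byte ≤ B = 5; zero-pad to 5 bytes: K' = 73 00 00 00 00.
XOR each byte with 0x5c: 73⊕5c=2f, 00⊕5c=5c, 00⊕5c=5c, 00⊕5c=5c, 00⊕5c=5c.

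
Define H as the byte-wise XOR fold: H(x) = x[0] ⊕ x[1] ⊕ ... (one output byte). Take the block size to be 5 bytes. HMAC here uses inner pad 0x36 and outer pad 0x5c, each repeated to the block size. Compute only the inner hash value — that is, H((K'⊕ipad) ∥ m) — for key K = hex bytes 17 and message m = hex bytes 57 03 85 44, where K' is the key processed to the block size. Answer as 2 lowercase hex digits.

b4

Key hex bytes 17 is 1 byte ≤ B = 5; zero-pad to 5 bytes: K' = 17 00 00 00 00.
K' ⊕ ipad = 21 36 36 36 36.
Inner input = 21 36 36 36 36 ∥ 57 03 85 44.
Inner hash: XOR 21⊕36⊕36⊕36⊕36⊕57⊕03⊕85⊕44 = b4.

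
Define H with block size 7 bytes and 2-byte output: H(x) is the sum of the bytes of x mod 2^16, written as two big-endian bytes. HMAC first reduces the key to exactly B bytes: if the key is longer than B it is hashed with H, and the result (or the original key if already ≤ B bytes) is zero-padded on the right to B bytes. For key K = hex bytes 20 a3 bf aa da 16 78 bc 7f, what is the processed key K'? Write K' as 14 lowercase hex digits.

|K| = 9 > B = 7, so first hash the key.
H(K): sum = 32+163+191+170+218+22+120+188+127 = 1231 → 04 cf.
Zero-pad H(K) = 04 cf to 7 bytes: K' = 04 cf 00 00 00 00 00.

04cf0000000000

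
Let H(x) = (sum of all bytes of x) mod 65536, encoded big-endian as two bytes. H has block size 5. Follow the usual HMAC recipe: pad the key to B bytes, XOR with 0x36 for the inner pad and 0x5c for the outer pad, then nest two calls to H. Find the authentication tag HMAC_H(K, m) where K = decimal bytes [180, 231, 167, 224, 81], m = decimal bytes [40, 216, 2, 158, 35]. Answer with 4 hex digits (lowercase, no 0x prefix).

044f

Key decimal bytes [180, 231, 167, 224, 81] = b4 e7 a7 e0 51 is exactly B = 5 bytes: K' = b4 e7 a7 e0 51.
K' ⊕ ipad = 82 d1 91 d6 67.  K' ⊕ opad = e8 bb fb bc 0d.
Inner input = (K'⊕ipad) ∥ m = 82 d1 91 d6 67 ∥ 28 d8 02 9e 23.
Inner hash: sum = 130+209+145+214+103+40+216+2+158+35 = 1252 → 04 e4.
Outer input = (K'⊕opad) ∥ inner = e8 bb fb bc 0d ∥ 04 e4.
Outer hash (tag): sum = 232+187+251+188+13+4+228 = 1103 → 04 4f.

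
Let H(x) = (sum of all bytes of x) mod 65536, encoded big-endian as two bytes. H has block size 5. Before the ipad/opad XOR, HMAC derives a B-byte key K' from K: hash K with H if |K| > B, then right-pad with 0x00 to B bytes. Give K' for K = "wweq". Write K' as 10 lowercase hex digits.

Key "wweq" = 77 77 65 71 is 4 bytes ≤ B = 5; zero-pad to 5 bytes: K' = 77 77 65 71 00.

7777657100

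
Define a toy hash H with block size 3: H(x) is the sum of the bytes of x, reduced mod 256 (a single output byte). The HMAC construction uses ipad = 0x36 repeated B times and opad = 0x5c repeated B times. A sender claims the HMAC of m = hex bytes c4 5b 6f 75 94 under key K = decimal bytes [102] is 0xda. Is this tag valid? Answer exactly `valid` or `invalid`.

Key decimal bytes [102] = 66 is 1 byte ≤ B = 3; zero-pad to 3 bytes: K' = 66 00 00.
K' ⊕ ipad = 50 36 36; K' ⊕ opad = 3a 5c 5c.
Inner hash: sum = 80+54+54+196+91+111+117+148 = 851; mod 256 = 83 → 53.
Outer hash (recomputed tag): sum = 58+92+92+83 = 325; mod 256 = 69 → 45.
Recomputed tag = 45; claimed = da → mismatch.

invalid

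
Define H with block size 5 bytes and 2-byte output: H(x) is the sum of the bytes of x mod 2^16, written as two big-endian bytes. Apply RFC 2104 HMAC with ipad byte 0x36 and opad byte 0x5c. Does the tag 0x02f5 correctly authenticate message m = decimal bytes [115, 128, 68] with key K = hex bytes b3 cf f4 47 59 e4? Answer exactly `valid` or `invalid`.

valid

Key hex bytes b3 cf f4 47 59 e4 is 6 bytes > B = 5, so hash it first: H(key) = 03 fa, then zero-pad to 5 bytes: K' = 03 fa 00 00 00.
K' ⊕ ipad = 35 cc 36 36 36; K' ⊕ opad = 5f a6 5c 5c 5c.
Inner hash: sum = 53+204+54+54+54+115+128+68 = 730 → 02 da.
Outer hash (recomputed tag): sum = 95+166+92+92+92+2+218 = 757 → 02 f5.
Recomputed tag = 02f5; claimed = 02f5 → match.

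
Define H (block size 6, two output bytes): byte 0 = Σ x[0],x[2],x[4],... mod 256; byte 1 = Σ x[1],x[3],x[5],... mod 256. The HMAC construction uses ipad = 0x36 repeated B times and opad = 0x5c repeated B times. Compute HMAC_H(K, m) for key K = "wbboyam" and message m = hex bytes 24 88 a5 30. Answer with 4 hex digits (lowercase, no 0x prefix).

594e

Key "wbboyam" = 77 62 62 6f 79 61 6d is 7 bytes > B = 6, so hash it first: H(key) = bf 32, then zero-pad to 6 bytes: K' = bf 32 00 00 00 00.
K' ⊕ ipad = 89 04 36 36 36 36.  K' ⊕ opad = e3 6e 5c 5c 5c 5c.
Inner input = (K'⊕ipad) ∥ m = 89 04 36 36 36 36 ∥ 24 88 a5 30.
Inner hash: even-index sum = 446 mod 256 = 190; odd-index sum = 296 mod 256 = 40 → be 28.
Outer input = (K'⊕opad) ∥ inner = e3 6e 5c 5c 5c 5c ∥ be 28.
Outer hash (tag): even-index sum = 601 mod 256 = 89; odd-index sum = 334 mod 256 = 78 → 59 4e.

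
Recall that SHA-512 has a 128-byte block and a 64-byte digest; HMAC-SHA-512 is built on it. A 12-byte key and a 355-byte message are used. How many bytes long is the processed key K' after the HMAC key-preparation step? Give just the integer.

128

Key is 12 ≤ 128 bytes, zero-padded: |K'| = 128.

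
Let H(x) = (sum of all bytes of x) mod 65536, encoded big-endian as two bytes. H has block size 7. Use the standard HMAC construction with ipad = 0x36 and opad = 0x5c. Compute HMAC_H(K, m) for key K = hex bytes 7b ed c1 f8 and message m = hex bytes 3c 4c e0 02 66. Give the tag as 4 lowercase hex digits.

Key hex bytes 7b ed c1 f8 is 4 bytes ≤ B = 7; zero-pad to 7 bytes: K' = 7b ed c1 f8 00 00 00.
K' ⊕ ipad = 4d db f7 ce 36 36 36.  K' ⊕ opad = 27 b1 9d a4 5c 5c 5c.
Inner input = (K'⊕ipad) ∥ m = 4d db f7 ce 36 36 36 ∥ 3c 4c e0 02 66.
Inner hash: sum = 77+219+247+206+54+54+54+60+76+224+2+102 = 1375 → 05 5f.
Outer input = (K'⊕opad) ∥ inner = 27 b1 9d a4 5c 5c 5c ∥ 05 5f.
Outer hash (tag): sum = 39+177+157+164+92+92+92+5+95 = 913 → 03 91.

0391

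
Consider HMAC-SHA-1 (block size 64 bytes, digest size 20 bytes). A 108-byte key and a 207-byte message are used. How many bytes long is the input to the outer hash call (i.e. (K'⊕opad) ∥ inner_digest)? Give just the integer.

Key is 108 > 64 bytes, so it is hashed to 20 bytes then zero-padded to 64: |K'| = 64.
Outer input = (K'⊕opad) ∥ H(inner) → 64 + 20 = 84 bytes.

84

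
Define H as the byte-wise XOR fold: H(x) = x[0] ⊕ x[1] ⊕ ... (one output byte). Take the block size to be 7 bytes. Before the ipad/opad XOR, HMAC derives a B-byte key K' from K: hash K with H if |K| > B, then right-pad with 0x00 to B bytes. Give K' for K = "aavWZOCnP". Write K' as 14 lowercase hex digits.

|K| = 9 > B = 7, so first hash the key.
H(K): XOR 61⊕61⊕76⊕57⊕5a⊕4f⊕43⊕6e⊕50 = 49.
Zero-pad H(K) = 49 to 7 bytes: K' = 49 00 00 00 00 00 00.

49000000000000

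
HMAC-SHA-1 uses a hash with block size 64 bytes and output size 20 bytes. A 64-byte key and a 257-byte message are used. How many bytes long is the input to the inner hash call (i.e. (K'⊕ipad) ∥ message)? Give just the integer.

Key is 64 ≤ 64 bytes, zero-padded: |K'| = 64.
Inner input = (K'⊕ipad) ∥ m → 64 + 257 = 321 bytes.

321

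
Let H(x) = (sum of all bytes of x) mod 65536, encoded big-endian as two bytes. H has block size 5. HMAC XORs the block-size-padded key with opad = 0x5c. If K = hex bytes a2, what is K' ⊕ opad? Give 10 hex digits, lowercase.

fe5c5c5c5c

Key hex bytes a2 is 1 byte ≤ B = 5; zero-pad to 5 bytes: K' = a2 00 00 00 00.
XOR each byte with 0x5c: a2⊕5c=fe, 00⊕5c=5c, 00⊕5c=5c, 00⊕5c=5c, 00⊕5c=5c.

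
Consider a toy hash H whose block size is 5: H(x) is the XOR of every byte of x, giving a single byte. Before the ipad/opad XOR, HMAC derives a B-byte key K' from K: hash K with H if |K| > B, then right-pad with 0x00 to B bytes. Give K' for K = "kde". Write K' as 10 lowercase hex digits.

Key "kde" = 6b 64 65 is 3 bytes ≤ B = 5; zero-pad to 5 bytes: K' = 6b 64 65 00 00.

6b64650000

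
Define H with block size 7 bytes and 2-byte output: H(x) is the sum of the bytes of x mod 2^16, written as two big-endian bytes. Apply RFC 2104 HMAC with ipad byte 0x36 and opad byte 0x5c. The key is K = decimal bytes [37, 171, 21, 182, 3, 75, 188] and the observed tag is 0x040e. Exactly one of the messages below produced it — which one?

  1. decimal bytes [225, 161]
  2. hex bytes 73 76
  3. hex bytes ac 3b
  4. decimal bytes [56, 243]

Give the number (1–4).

Key decimal bytes [37, 171, 21, 182, 3, 75, 188] = 25 ab 15 b6 03 4b bc is exactly B = 7 bytes: K' = 25 ab 15 b6 03 4b bc.
K' ⊕ ipad = 13 9d 23 80 35 7d 8a; K' ⊕ opad = 79 f7 49 ea 5f 17 e0.
m1: inner = H(13 9d 23 80 35 7d 8a e1 a1) = 04 11; tag = H(79 f7 49 ea 5f 17 e0 04 11) = 040e ← matches
m2: inner = H(13 9d 23 80 35 7d 8a 73 76) = 03 78; tag = H(79 f7 49 ea 5f 17 e0 03 78) = 0474
m3: inner = H(13 9d 23 80 35 7d 8a ac 3b) = 03 76; tag = H(79 f7 49 ea 5f 17 e0 03 76) = 0472
m4: inner = H(13 9d 23 80 35 7d 8a 38 f3) = 03 ba; tag = H(79 f7 49 ea 5f 17 e0 03 ba) = 04b6

1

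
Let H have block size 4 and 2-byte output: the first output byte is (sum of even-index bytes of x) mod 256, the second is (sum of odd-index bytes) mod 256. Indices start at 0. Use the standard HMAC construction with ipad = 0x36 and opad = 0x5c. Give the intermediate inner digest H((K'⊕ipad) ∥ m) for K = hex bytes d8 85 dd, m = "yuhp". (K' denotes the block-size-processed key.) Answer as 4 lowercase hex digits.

Key hex bytes d8 85 dd is 3 bytes ≤ B = 4; zero-pad to 4 bytes: K' = d8 85 dd 00.
K' ⊕ ipad = ee b3 eb 36.
Inner input = ee b3 eb 36 ∥ 79 75 68 70.
Inner hash: even-index sum = 698 mod 256 = 186; odd-index sum = 462 mod 256 = 206 → ba ce.

bace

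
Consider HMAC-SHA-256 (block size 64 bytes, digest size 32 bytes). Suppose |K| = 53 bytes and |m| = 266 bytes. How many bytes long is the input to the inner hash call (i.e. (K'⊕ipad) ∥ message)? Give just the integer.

330

Key is 53 ≤ 64 bytes, zero-padded: |K'| = 64.
Inner input = (K'⊕ipad) ∥ m → 64 + 266 = 330 bytes.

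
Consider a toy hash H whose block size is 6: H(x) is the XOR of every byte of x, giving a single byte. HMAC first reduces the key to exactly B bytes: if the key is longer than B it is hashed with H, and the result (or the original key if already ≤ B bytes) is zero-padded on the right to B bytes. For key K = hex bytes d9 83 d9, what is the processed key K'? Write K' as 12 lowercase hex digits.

d983d9000000

Key hex bytes d9 83 d9 is 3 bytes ≤ B = 6; zero-pad to 6 bytes: K' = d9 83 d9 00 00 00.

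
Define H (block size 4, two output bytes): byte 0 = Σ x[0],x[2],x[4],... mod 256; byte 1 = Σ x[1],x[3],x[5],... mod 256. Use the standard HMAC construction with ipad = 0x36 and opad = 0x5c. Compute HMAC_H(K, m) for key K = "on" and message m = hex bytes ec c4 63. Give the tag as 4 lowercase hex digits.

Key "on" = 6f 6e is 2 bytes ≤ B = 4; zero-pad to 4 bytes: K' = 6f 6e 00 00.
K' ⊕ ipad = 59 58 36 36.  K' ⊕ opad = 33 32 5c 5c.
Inner input = (K'⊕ipad) ∥ m = 59 58 36 36 ∥ ec c4 63.
Inner hash: even-index sum = 478 mod 256 = 222; odd-index sum = 338 mod 256 = 82 → de 52.
Outer input = (K'⊕opad) ∥ inner = 33 32 5c 5c ∥ de 52.
Outer hash (tag): even-index sum = 365 mod 256 = 109; odd-index sum = 224 mod 256 = 224 → 6d e0.

6de0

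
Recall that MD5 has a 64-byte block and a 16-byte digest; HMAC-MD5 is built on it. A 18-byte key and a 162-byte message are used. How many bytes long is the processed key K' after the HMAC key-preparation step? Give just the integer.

Key is 18 ≤ 64 bytes, zero-padded: |K'| = 64.

64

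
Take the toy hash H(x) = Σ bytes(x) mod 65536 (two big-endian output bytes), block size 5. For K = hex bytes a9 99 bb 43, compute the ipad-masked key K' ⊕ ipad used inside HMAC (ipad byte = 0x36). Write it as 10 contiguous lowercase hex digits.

Key hex bytes a9 99 bb 43 is 4 bytes ≤ B = 5; zero-pad to 5 bytes: K' = a9 99 bb 43 00.
XOR each byte with 0x36: a9⊕36=9f, 99⊕36=af, bb⊕36=8d, 43⊕36=75, 00⊕36=36.

9faf8d7536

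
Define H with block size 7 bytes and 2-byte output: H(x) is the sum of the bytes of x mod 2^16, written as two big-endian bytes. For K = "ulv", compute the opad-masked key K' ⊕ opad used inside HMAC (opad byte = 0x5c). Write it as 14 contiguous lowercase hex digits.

29302a5c5c5c5c

Key "ulv" = 75 6c 76 is 3 bytes ≤ B = 7; zero-pad to 7 bytes: K' = 75 6c 76 00 00 00 00.
XOR each byte with 0x5c: 75⊕5c=29, 6c⊕5c=30, 76⊕5c=2a, 00⊕5c=5c, 00⊕5c=5c, 00⊕5c=5c, 00⊕5c=5c.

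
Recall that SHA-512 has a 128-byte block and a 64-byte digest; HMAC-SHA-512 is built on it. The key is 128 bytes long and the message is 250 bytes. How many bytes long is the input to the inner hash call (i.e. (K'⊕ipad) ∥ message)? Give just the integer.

378

Key is 128 ≤ 128 bytes, zero-padded: |K'| = 128.
Inner input = (K'⊕ipad) ∥ m → 128 + 250 = 378 bytes.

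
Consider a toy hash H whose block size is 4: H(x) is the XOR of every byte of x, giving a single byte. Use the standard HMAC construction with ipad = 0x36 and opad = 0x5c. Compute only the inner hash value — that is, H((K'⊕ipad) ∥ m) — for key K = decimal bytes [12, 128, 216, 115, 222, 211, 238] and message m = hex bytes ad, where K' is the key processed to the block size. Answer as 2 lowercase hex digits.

69

Key decimal bytes [12, 128, 216, 115, 222, 211, 238] = 0c 80 d8 73 de d3 ee is 7 bytes > B = 4, so hash it first: H(key) = c4, then zero-pad to 4 bytes: K' = c4 00 00 00.
K' ⊕ ipad = f2 36 36 36.
Inner input = f2 36 36 36 ∥ ad.
Inner hash: XOR f2⊕36⊕36⊕36⊕ad = 69.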